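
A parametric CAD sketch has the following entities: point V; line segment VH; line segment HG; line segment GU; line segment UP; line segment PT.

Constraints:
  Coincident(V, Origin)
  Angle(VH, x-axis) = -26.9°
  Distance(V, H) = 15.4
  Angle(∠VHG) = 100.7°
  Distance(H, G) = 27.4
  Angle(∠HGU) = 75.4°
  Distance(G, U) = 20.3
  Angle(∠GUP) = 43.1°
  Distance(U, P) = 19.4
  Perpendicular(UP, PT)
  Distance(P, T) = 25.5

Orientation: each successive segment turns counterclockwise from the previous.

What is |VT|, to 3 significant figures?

45.6

∠GUP = 43.1° gives UP at -66.1° from the x-axis; with |UP| = 19.4, P = (19.6, 4.94). UP is perpendicular to PT, so PT runs at 23.9°; with |PT| = 25.5, T = (42.9, 15.3). Then |VT| = |T − V| = 45.6.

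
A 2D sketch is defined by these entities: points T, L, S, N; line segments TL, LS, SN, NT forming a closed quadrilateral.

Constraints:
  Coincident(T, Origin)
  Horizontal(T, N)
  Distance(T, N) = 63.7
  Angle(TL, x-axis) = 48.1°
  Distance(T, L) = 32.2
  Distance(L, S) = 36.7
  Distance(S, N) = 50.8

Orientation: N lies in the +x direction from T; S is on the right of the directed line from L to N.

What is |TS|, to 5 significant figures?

18.720

T is at the origin; TN is horizontal with |TN| = 63.7 and N in +x, so N = (63.7, 0). TL runs at 48.1° with |TL| = 32.2, so L = (21.504, 23.967). S is determined by |LS| = 36.7 and |SN| = 50.8 together: it lies at the intersection of circle(L, 36.7) and circle(N, 50.8). With |LN| = 48.527, the foot of the radical line on LN is 11.552 from L and the perpendicular offset is √(36.7² − 11.552²) = 34.835. Taking the right-of-LN solution: S = (14.344, -12.028).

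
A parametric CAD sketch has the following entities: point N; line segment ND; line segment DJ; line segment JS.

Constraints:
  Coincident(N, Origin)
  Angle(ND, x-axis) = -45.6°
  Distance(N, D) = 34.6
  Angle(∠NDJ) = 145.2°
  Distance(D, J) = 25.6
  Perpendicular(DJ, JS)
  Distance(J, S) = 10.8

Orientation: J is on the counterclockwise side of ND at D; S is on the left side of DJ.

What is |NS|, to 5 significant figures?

54.748

N is at the origin; ND runs at -45.6° with length 34.6, so D = 34.6·(cos -45.6°, sin -45.6°) = (24.208, -24.721). ∠NDJ = 145.2°, so DJ runs at -45.6° + (180° − 145.2°) = -10.800° from the x-axis; with |DJ| = 25.6, J = D + 25.6·(cos -10.800°, sin -10.800°) = (49.355, -29.518). DJ is perpendicular to JS; with |JS| = 10.8 on the left of DJ, S = J + 10.8·(0.18738, 0.98229) = (51.379, -18.909). Then |NS| = |S − N| = 54.748.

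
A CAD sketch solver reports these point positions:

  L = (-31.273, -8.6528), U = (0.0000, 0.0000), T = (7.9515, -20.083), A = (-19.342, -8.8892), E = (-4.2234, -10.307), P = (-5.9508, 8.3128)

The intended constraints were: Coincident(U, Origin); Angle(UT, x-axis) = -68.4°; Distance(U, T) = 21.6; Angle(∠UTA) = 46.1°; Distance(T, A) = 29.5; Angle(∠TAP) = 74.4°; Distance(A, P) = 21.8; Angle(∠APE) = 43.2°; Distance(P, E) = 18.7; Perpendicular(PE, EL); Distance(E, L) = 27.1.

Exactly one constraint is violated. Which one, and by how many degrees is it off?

Perpendicular(PE, EL) — off by 8.80°.

U = (0.00, 0.00) ✓; UT at -68.40° ✓; |UT| = 21.60 ✓; ∠UTA = 46.10° ✓; |TA| = 29.50 ✓; ∠TAP = 74.40° ✓; |AP| = 21.80 ✓; ∠APE = 43.20° ✓; |PE| = 18.70 ✓; ∠(PE, EL) = 98.80° ✗; |EL| = 27.10 ✓.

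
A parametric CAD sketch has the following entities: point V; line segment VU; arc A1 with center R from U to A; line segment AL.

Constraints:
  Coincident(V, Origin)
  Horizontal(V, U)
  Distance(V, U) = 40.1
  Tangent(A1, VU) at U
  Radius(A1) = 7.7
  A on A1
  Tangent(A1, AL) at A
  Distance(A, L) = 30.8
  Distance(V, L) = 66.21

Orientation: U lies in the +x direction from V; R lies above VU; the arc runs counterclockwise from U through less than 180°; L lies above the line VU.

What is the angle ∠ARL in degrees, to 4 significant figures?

75.96°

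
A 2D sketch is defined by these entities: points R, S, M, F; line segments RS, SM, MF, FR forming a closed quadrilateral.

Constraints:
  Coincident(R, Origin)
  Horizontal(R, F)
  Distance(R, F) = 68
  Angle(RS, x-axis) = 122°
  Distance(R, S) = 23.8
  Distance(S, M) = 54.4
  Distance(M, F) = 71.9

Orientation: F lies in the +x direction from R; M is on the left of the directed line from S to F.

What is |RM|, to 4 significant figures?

63.98

Checks: |SM| = 54.40 ✓; |MF| = 71.90 ✓.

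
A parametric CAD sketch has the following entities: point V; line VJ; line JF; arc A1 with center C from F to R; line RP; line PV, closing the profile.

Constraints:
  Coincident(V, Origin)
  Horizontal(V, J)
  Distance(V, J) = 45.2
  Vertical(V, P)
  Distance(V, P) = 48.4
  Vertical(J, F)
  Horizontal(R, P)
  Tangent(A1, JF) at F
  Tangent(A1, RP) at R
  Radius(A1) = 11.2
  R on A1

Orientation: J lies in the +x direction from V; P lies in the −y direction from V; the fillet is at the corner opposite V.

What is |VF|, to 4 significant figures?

58.54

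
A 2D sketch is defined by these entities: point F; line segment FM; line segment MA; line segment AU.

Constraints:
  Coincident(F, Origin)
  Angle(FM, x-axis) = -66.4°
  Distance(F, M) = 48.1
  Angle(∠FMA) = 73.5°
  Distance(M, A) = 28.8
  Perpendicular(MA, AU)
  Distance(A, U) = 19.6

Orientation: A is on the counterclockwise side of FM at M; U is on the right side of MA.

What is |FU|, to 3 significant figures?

67.4

F is at the origin; FM runs at -66.4° with length 48.1, so M = 48.1·(cos -66.4°, sin -66.4°) = (19.3, -44.1). ∠FMA = 73.5°, so MA runs at -66.4° + (180° − 73.5°) = 40.1° from the x-axis; with |MA| = 28.8, A = M + 28.8·(cos 40.1°, sin 40.1°) = (41.3, -25.5). The perpendicularity gives AU at right angles to MA; with |AU| = 19.6 on the right of MA, U = A + 19.6·(0.644, -0.765) = (53.9, -40.5). Then |FU| = |U − F| = 67.4.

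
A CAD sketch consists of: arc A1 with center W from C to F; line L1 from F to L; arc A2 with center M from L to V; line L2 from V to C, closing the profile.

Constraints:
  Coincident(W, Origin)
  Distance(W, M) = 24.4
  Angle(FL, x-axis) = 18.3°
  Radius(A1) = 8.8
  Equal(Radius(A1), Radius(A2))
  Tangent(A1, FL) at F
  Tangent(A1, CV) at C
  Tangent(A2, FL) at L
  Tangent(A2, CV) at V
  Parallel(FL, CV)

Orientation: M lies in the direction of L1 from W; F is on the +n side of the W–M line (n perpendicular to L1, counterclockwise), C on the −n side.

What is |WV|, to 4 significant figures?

25.94

The slot axis is L1's direction at 18.3°, so u = (cos 18.3°, sin 18.3°) = (0.9494, 0.3140) and n = (−sin 18.3°, cos 18.3°) = (-0.3140, 0.9494). W is at the origin and M lies 24.4 along u from W, so M = 24.4·u = (23.17, 7.661). Tangency of A1 to both parallel lines with radius 8.8 puts F and C at W ± 8.8·n: F = (-2.763, 8.355), C = (2.763, -8.355). Equal radii place L and V the same way about M: L = M + 8.8·n = (20.40, 16.02), V = M − 8.8·n = (25.93, -0.6935). Then |WV| = |V − W| = 25.94.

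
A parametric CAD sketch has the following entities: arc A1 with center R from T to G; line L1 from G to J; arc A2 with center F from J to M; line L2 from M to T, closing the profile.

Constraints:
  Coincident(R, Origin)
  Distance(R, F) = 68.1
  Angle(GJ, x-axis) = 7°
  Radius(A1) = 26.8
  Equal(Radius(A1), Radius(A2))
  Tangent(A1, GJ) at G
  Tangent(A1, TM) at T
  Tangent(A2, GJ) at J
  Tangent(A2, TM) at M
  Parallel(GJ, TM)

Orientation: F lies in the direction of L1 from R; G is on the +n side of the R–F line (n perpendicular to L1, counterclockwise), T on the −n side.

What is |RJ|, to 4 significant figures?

73.18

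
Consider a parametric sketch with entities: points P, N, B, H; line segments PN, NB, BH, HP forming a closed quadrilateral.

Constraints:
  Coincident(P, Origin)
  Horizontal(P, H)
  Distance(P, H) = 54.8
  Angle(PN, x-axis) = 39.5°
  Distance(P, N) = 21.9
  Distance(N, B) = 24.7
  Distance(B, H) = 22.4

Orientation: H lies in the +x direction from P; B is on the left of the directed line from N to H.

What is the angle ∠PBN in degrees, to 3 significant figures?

14.2°

Checks: |NB| = 24.70 ✓; |BH| = 22.40 ✓.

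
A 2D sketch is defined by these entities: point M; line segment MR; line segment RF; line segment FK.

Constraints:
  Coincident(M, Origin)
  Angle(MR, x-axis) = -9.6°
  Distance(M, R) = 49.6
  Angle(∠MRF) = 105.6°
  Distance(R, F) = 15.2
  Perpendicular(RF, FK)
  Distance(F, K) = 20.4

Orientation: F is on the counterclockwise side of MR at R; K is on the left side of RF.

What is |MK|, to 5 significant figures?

39.544

M is at the origin; MR runs at -9.6° with length 49.6, so R = 49.6·(cos -9.6°, sin -9.6°) = (48.905, -8.2717). ∠MRF = 105.6°, so RF runs at -9.6° + (180° − 105.6°) = 64.800° from the x-axis; with |RF| = 15.2, F = R + 15.2·(cos 64.800°, sin 64.800°) = (55.377, 5.4816). The perpendicularity gives FK at right angles to RF; with |FK| = 20.4 on the left of RF, K = F + 20.4·(-0.90483, 0.42578) = (36.919, 14.168). Then |MK| = |K − M| = 39.544.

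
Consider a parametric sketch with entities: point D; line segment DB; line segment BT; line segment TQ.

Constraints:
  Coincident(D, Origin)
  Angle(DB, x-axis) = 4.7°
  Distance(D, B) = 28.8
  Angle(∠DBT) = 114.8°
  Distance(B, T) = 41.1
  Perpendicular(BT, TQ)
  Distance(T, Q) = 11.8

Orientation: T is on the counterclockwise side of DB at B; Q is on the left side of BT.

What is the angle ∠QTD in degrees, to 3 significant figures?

63.8°

∠DBT = 114.8°, so BT runs at 4.7° + (180° − 114.8°) = 69.9° from the x-axis; with |BT| = 41.1, T = B + 41.1·(cos 69.9°, sin 69.9°) = (42.8, 41.0). The perpendicularity gives TQ at right angles to BT; with |TQ| = 11.8 on the left of BT, Q = T + 11.8·(-0.939, 0.344) = (31.7, 45.0). Then cos ∠QTD = TQ·TD / (|TQ||TD|), giving 63.8°.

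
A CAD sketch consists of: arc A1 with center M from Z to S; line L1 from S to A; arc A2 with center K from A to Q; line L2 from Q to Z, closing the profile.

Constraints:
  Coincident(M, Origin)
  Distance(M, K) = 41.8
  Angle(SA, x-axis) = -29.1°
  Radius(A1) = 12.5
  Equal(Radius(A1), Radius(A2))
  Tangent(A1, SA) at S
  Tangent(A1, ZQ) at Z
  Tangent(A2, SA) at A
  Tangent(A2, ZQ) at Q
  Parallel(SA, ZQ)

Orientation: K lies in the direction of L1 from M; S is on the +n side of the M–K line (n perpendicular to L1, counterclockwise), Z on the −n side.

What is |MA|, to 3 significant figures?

43.6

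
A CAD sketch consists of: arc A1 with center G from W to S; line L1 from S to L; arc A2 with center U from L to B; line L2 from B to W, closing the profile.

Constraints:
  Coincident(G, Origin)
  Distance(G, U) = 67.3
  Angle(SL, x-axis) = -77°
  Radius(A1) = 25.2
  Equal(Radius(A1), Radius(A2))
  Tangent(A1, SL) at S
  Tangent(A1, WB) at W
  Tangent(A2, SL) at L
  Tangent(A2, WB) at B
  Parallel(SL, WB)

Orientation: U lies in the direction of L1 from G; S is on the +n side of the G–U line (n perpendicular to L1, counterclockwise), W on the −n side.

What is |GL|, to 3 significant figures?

71.9

Tangency of A1 to both parallel lines with radius 25.2 puts S and W at G ± 25.2·n: S = (24.6, 5.67), W = (-24.6, -5.67). Equal radii place L and B the same way about U: L = U + 25.2·n = (39.7, -59.9), B = U − 25.2·n = (-9.41, -71.2). Then |GL| = |L − G| = 71.9.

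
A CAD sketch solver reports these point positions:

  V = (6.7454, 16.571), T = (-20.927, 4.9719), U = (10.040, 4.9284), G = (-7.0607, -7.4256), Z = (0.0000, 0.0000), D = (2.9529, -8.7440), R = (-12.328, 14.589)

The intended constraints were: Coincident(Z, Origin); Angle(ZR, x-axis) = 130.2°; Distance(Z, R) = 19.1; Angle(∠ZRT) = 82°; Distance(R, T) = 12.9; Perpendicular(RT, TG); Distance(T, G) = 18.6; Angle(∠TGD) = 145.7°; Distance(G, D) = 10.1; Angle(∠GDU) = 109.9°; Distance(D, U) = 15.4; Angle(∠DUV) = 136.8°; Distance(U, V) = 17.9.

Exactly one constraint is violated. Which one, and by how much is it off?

Distance(U, V) = 17.9 — off by 5.80.

Z = (0.00, 0.00) ✓; ZR at 130.2° ✓; |ZR| = 19.10 ✓; ∠ZRT = 82.00° ✓; |RT| = 12.90 ✓; ∠(RT, TG) = 90.00° ✓; |TG| = 18.60 ✓; ∠TGD = 145.7° ✓; |GD| = 10.10 ✓; ∠GDU = 109.9° ✓; |DU| = 15.40 ✓; ∠DUV = 136.8° ✓; |UV| = 12.10 ✗.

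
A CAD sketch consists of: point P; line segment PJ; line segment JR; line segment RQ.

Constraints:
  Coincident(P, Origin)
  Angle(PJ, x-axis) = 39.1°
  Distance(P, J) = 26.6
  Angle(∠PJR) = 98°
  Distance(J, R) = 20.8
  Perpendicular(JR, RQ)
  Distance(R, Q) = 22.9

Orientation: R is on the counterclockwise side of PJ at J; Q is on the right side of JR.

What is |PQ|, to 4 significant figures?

55.00

P is at the origin; PJ runs at 39.1° with length 26.6, so J = 26.6·(cos 39.1°, sin 39.1°) = (20.64, 16.78). ∠PJR = 98.0°, so JR runs at 39.1° + (180° − 98.0°) = 121.1° from the x-axis; with |JR| = 20.8, R = J + 20.8·(cos 121.1°, sin 121.1°) = (9.899, 34.59). JR ⟂ RQ; with |RQ| = 22.9 on the right of JR, Q = R + 22.9·(0.8563, 0.5165) = (29.51, 46.41). Then |PQ| = |Q − P| = 55.00.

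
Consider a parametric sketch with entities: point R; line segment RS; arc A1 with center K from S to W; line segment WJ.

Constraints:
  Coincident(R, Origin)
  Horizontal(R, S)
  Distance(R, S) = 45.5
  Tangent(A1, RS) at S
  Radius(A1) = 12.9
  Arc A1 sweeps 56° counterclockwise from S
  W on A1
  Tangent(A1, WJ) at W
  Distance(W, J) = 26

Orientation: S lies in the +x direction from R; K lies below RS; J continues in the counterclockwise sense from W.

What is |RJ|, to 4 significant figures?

33.95

R is at the origin; RS is horizontal with |RS| = 45.5 and S on the +x side, so S = (45.50, 0.000). The tangent condition forces KS to be normal to RS, so K = S + (0, -12.9) = (45.50, -12.90). On A1, S sits at bearing 90° from K; a 56° counterclockwise sweep puts W at bearing 146°, so W = K + 12.9·(cos 146°, sin 146°) = (34.81, -5.686). A1 meets WJ tangentially, so KW is at right angles to WJ, so WJ runs along (−sin 146°, cos 146°); with |WJ| = 26.0, J = (20.27, -27.24). Then |RJ| = |J − R| = 33.95.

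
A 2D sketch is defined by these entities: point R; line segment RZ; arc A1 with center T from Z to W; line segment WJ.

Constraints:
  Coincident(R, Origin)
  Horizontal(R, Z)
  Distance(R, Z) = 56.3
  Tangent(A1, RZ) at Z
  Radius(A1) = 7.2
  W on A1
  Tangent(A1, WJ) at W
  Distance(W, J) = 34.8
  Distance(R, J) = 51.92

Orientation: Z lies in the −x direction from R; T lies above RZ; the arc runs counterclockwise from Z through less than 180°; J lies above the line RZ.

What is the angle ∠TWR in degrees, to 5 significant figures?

163.28°

Checks: |TW| = 7.200 ✓; ∠(TW, WJ) = 90.00° ✓; |WJ| = 34.80 ✓; |RJ| = 51.92 ✓.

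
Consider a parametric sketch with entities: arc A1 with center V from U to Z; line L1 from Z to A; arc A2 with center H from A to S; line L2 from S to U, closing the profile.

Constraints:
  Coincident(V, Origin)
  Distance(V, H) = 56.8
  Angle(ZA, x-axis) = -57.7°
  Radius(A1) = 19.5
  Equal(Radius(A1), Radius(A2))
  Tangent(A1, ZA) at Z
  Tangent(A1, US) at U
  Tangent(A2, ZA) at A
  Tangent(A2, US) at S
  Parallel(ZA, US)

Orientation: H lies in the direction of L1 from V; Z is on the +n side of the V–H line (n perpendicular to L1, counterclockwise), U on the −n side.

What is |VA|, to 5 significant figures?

60.054

The slot axis is L1's direction at -57.7°, so u = (cos -57.7°, sin -57.7°) = (0.53435, -0.84526) and n = (−sin -57.7°, cos -57.7°) = (0.84526, 0.53435). V is at the origin and H lies 56.8 along u from V, so H = 56.8·u = (30.351, -48.011). Tangency of A1 to both parallel lines with radius 19.5 puts Z and U at V ± 19.5·n: Z = (16.483, 10.420), U = (-16.483, -10.420). Equal radii place A and S the same way about H: A = H + 19.5·n = (46.834, -37.591), S = H − 19.5·n = (13.869, -58.431). Then |VA| = |A − V| = 60.054.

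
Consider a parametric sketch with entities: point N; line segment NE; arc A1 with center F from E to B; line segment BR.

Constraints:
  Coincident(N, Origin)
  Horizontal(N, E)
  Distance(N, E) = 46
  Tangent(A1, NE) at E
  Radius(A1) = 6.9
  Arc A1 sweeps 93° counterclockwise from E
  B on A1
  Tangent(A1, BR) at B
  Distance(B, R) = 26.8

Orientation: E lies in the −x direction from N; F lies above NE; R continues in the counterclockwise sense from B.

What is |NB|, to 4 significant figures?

39.78

Since A1 is tangent to NE there, FE ⟂ NE, so F = E + (0, 6.9) = (-46.00, 6.900). On A1, E sits at bearing -90° from F; a 93° counterclockwise sweep puts B at bearing 3°, so B = F + 6.9·(cos 3°, sin 3°) = (-39.11, 7.261). Then |NB| = |B − N| = 39.78.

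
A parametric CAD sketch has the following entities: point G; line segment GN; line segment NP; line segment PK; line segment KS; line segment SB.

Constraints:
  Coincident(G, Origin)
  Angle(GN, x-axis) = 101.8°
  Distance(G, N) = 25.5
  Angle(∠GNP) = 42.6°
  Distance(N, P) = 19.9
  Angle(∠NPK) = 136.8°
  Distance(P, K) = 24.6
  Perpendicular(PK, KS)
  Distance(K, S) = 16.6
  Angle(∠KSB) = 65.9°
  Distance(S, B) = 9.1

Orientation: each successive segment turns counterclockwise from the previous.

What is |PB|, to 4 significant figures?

20.77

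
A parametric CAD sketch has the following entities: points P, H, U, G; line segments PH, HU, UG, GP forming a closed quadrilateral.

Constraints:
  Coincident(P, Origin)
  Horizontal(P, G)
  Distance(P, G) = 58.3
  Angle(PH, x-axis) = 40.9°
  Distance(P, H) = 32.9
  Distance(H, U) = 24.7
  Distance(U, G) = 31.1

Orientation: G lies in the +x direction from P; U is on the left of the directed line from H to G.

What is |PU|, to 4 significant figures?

56.54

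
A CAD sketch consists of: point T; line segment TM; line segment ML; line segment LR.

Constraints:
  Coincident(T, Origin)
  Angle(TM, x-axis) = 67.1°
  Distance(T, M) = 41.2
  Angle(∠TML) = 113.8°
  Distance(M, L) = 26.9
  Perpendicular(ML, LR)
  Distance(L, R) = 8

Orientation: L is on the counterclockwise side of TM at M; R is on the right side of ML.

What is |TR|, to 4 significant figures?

63.11

T is at the origin; TM runs at 67.1° with length 41.2, so M = 41.2·(cos 67.1°, sin 67.1°) = (16.03, 37.95). ∠TML = 113.8°, so ML runs at 67.1° + (180° − 113.8°) = 133.3° from the x-axis; with |ML| = 26.9, L = M + 26.9·(cos 133.3°, sin 133.3°) = (-2.417, 57.53). The perpendicularity gives LR at right angles to ML; with |LR| = 8.0 on the right of ML, R = L + 8.0·(0.7278, 0.6858) = (3.406, 63.02). Then |TR| = |R − T| = 63.11.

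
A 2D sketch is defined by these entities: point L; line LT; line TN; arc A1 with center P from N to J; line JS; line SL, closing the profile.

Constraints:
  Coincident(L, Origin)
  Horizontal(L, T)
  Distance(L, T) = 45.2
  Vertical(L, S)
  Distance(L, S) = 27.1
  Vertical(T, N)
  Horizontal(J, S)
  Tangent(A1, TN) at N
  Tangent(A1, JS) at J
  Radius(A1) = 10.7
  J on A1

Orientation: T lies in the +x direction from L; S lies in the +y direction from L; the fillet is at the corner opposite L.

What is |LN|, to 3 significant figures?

48.1

The virtual corner opposite L is at (45.2, 27.1). Since A1 is tangent to TN there, PN ⟂ TN and A1 meets JS tangentially, so PJ is at right angles to JS, with radius 10.7, so the center P sits 10.7 in from both sides at P = (34.5, 16.4). That places the tangent points at N = (45.2, 16.4) on TN and J = (34.5, 27.1) on JS. Then |LN| = |N − L| = 48.1.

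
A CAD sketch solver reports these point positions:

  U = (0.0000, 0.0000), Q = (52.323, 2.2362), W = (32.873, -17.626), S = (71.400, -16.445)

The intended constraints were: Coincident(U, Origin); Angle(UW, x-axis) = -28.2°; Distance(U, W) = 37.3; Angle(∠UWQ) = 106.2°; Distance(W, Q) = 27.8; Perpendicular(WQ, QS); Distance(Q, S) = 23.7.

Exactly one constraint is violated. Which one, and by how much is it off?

Distance(Q, S) = 23.7 — off by 3.00.

U = (0.00, 0.00) ✓; UW at -28.20° ✓; |UW| = 37.30 ✓; ∠UWQ = 106.2° ✓; |WQ| = 27.80 ✓; ∠(WQ, QS) = 90.00° ✓; |QS| = 26.70 ✗.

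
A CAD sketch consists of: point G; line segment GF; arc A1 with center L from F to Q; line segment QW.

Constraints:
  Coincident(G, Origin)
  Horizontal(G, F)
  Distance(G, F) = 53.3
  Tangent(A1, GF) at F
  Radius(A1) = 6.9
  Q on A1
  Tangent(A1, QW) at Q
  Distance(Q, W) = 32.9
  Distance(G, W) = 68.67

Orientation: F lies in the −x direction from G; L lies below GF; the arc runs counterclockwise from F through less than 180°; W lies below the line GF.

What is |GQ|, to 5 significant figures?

60.644

G is at the origin; G and F share the same y with |GF| = 53.3 and F on the −x side, so F = (-53.300, 0.0000). A1 meets GF tangentially, so LF is at right angles to GF, so L = F + (0, -6.9) = (-53.300, -6.9000). Since LQ ⟂ QW (tangency), |LW| = √(6.9² + 32.9²) = 33.616 regardless of where Q sits on A1. So W lies on both circle(G, 68.67) and circle(L, 33.616); the below-GF intersection is W = (-55.496, -40.444). Q is the foot of the tangent from W: Q = (-60.131, -7.8720).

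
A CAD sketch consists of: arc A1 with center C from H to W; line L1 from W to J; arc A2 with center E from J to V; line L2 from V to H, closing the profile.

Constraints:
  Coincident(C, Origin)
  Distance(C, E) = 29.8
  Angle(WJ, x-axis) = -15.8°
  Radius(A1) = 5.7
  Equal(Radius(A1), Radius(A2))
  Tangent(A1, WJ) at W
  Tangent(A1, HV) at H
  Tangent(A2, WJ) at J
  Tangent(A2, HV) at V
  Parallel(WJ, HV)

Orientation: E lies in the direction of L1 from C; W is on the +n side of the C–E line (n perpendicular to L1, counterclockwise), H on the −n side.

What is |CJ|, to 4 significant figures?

30.34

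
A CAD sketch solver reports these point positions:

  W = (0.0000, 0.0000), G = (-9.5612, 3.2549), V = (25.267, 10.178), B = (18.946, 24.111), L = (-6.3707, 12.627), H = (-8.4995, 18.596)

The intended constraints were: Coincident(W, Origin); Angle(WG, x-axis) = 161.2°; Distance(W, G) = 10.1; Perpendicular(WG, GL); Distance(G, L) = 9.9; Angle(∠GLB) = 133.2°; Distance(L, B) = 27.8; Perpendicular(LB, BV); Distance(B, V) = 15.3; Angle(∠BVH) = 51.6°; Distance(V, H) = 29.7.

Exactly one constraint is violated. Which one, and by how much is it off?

Distance(V, H) = 29.7 — off by 5.10.

W = (0.00, 0.00) ✓; WG at 161.2° ✓; |WG| = 10.10 ✓; ∠(WG, GL) = 90.00° ✓; |GL| = 9.900 ✓; ∠GLB = 133.2° ✓; |LB| = 27.80 ✓; ∠(LB, BV) = 90.00° ✓; |BV| = 15.30 ✓; ∠BVH = 51.60° ✓; |VH| = 34.80 ✗.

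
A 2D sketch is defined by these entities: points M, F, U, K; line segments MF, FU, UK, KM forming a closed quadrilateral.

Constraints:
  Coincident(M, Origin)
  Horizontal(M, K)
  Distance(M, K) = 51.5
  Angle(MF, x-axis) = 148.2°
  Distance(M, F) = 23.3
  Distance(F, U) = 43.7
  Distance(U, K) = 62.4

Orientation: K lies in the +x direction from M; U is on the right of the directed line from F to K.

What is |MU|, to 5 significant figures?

28.757

Checks: |FU| = 43.70 ✓; |UK| = 62.40 ✓.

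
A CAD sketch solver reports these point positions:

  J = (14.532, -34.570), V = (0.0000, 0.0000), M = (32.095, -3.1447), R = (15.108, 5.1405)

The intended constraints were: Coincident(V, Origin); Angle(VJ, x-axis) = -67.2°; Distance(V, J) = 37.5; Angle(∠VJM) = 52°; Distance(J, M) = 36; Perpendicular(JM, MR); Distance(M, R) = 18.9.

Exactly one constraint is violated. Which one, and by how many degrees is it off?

Perpendicular(JM, MR) — off by 3.20°.

V = (0.00, 0.00) ✓; VJ at -67.20° ✓; |VJ| = 37.50 ✓; ∠VJM = 52.00° ✓; |JM| = 36.00 ✓; ∠(JM, MR) = 93.20° ✗; |MR| = 18.90 ✓.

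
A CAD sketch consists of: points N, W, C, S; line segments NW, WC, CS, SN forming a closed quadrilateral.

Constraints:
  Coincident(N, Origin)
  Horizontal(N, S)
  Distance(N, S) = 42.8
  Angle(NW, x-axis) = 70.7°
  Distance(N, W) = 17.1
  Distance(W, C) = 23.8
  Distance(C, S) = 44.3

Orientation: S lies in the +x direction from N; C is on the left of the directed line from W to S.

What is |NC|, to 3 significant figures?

40.7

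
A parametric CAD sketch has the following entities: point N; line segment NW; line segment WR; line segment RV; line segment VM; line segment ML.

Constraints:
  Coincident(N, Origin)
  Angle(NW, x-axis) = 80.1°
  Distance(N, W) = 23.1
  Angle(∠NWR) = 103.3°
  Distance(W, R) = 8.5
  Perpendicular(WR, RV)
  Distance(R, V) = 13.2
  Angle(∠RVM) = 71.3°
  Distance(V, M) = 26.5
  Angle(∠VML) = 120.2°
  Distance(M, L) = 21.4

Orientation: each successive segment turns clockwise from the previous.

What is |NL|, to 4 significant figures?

41.75

N is at the origin; NW runs at 80.1° with length 23.1, so W = (3.972, 22.76). ∠NWR = 103.3° gives WR at 3.400° from the x-axis; with |WR| = 8.5, R = (12.46, 23.26). The perpendicularity gives RV at right angles to WR, so RV runs at -86.60°; with |RV| = 13.2, V = (13.24, 10.08). ∠RVM = 71.3° gives VM at 164.7° from the x-axis; with |VM| = 26.5, M = (-12.32, 17.08). ∠VML = 120.2° gives ML at 104.9° from the x-axis; with |ML| = 21.4, L = (-17.82, 37.76). Then |NL| = |L − N| = 41.75.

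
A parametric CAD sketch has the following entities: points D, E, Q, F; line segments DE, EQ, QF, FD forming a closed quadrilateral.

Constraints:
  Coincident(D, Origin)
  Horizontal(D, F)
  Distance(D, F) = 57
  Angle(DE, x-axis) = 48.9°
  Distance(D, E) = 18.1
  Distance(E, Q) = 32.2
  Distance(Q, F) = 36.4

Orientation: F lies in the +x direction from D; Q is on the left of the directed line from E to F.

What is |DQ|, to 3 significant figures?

49.9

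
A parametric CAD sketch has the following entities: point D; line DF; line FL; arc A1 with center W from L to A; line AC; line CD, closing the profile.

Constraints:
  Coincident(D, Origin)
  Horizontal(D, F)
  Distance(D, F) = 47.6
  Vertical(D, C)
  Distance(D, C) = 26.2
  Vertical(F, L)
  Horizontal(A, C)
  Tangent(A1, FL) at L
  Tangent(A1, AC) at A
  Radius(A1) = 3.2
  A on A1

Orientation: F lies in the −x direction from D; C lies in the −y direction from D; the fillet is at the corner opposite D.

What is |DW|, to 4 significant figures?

50.00

D is at the origin; D and F share the same y with |DF| = 47.6 and F on the −x side, so F = (-47.60, 0.000). D and C share the same x with |DC| = 26.2 and C on the −y side, so C = (0.000, -26.20). The virtual corner opposite D is at (-47.60, -26.20). A1 meets FL tangentially, so WL is at right angles to FL and since A1 is tangent to AC there, WA ⟂ AC, with radius 3.2, so the center W sits 3.2 in from both sides at W = (-44.40, -23.00). Then |DW| = |W − D| = 50.00.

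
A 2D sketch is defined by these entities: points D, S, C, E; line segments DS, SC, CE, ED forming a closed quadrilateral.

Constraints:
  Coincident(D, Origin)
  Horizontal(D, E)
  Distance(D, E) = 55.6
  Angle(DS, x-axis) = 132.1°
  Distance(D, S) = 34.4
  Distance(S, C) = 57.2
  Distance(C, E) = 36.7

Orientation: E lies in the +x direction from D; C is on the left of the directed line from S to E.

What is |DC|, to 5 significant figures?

45.110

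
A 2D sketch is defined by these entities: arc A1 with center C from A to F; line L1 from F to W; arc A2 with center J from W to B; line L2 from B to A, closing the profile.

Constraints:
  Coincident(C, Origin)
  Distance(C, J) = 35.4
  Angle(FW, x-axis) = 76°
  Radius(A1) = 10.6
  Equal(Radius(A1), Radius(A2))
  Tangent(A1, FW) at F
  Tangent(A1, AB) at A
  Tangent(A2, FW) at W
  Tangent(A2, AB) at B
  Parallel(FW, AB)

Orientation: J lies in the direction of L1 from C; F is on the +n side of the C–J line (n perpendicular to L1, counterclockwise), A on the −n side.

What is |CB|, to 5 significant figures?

36.953

The slot axis is L1's direction at 76.0°, so u = (cos 76.0°, sin 76.0°) = (0.24192, 0.97030) and n = (−sin 76.0°, cos 76.0°) = (-0.97030, 0.24192). C is at the origin and J lies 35.4 along u from C, so J = 35.4·u = (8.5640, 34.348). Tangency of A1 to both parallel lines with radius 10.6 puts F and A at C ± 10.6·n: F = (-10.285, 2.5644), A = (10.285, -2.5644). Equal radii place W and B the same way about J: W = J + 10.6·n = (-1.7211, 36.913), B = J − 10.6·n = (18.849, 31.784). Then |CB| = |B − C| = 36.953.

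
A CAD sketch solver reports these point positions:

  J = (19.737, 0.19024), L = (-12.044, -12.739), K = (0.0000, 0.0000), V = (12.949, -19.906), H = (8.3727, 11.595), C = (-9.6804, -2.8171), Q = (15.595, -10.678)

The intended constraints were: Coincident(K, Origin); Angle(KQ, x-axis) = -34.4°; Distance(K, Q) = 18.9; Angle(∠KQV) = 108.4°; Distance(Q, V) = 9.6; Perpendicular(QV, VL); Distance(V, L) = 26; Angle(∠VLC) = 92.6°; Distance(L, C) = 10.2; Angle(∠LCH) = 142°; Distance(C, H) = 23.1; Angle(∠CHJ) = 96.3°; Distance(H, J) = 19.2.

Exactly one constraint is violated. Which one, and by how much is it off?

Distance(H, J) = 19.2 — off by 3.10.

K = (0.00, 0.00) ✓; KQ at -34.40° ✓; |KQ| = 18.90 ✓; ∠KQV = 108.4° ✓; |QV| = 9.600 ✓; ∠(QV, VL) = 90.00° ✓; |VL| = 26.00 ✓; ∠VLC = 92.60° ✓; |LC| = 10.20 ✓; ∠LCH = 142.0° ✓; |CH| = 23.10 ✓; ∠CHJ = 96.30° ✓; |HJ| = 16.10 ✗.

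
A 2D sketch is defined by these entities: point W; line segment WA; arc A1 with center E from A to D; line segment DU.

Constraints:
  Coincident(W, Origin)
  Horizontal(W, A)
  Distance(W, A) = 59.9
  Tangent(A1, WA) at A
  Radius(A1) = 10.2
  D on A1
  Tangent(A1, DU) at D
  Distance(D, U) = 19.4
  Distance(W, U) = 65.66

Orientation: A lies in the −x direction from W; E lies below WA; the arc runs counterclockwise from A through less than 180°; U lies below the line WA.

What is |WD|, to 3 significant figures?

70.2

Checks: |WA| = 59.90 ✓; |ED| = 10.20 ✓; ∠(ED, DU) = 90.00° ✓; |DU| = 19.40 ✓; |WU| = 65.66 ✓.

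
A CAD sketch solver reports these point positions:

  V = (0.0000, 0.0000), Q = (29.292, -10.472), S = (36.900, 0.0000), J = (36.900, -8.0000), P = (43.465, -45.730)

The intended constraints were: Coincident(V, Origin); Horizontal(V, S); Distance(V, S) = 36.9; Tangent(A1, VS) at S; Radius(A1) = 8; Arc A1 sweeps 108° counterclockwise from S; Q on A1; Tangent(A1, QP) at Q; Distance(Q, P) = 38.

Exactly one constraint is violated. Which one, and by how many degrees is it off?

Tangent(A1, QP) at Q — off by 3.90°.

V = (0.00, 0.00) ✓; V.y = 0.00, S.y = 0.00 ✓; |VS| = 36.90 ✓; ∠(JS, SV) = 90.00° ✓; |JS| = 8.000 ✓; bearing(J→Q) − bearing(J→S) = 108.0° ✓; |JQ| = 8.000 ✓; ∠(JQ, QP) = 86.10° ✗; |QP| = 38.00 ✓.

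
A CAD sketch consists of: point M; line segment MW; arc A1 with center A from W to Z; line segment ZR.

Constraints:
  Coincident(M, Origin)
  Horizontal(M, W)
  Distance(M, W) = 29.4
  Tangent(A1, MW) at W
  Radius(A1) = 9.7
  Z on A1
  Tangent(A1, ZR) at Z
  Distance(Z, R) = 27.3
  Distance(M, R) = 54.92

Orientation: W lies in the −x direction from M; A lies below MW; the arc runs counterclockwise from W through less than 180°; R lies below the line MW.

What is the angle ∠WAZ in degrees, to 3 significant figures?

85.0°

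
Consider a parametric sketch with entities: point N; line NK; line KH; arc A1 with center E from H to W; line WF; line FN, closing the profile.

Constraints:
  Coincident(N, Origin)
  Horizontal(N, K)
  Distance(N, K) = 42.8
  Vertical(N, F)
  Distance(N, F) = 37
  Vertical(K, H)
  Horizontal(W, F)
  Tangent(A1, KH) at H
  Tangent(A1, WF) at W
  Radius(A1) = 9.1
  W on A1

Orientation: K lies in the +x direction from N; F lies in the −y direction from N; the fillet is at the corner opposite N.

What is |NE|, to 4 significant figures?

43.75

NF is vertical with |NF| = 37.0 and F on the −y side, so F = (0.000, -37.00). The virtual corner opposite N is at (42.80, -37.00). Since A1 is tangent to KH there, EH ⟂ KH and since A1 is tangent to WF there, EW ⟂ WF, with radius 9.1, so the center E sits 9.1 in from both sides at E = (33.70, -27.90). Then |NE| = |E − N| = 43.75.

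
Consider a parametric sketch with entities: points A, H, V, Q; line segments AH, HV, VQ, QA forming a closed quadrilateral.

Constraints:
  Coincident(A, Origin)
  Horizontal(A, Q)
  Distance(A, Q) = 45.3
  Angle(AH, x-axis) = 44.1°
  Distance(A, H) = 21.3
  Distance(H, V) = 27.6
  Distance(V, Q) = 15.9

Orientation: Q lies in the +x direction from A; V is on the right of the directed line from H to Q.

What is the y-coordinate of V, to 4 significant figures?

-7.628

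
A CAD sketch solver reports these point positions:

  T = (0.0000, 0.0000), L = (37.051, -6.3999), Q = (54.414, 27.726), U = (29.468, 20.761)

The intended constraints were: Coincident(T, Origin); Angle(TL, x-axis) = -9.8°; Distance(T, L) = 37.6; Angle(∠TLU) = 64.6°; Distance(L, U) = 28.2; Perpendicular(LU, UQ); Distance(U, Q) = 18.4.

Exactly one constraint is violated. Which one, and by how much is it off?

Distance(U, Q) = 18.4 — off by 7.50.

T = (0.00, 0.00) ✓; TL at -9.800° ✓; |TL| = 37.60 ✓; ∠TLU = 64.60° ✓; |LU| = 28.20 ✓; ∠(LU, UQ) = 90.00° ✓; |UQ| = 25.90 ✗.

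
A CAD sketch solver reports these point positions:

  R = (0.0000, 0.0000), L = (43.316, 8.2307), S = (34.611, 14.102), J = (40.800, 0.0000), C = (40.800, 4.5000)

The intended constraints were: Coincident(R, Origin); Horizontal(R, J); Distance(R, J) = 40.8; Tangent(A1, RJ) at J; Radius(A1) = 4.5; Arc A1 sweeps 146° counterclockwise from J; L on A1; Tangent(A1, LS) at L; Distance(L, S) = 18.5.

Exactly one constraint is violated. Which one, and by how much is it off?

Distance(L, S) = 18.5 — off by 8.00.

R = (0.00, 0.00) ✓; R.y = 0.00, J.y = 0.00 ✓; |RJ| = 40.80 ✓; ∠(CJ, JR) = 90.00° ✓; |CJ| = 4.500 ✓; bearing(C→L) − bearing(C→J) = 146.0° ✓; |CL| = 4.500 ✓; ∠(CL, LS) = 90.00° ✓; |LS| = 10.50 ✗.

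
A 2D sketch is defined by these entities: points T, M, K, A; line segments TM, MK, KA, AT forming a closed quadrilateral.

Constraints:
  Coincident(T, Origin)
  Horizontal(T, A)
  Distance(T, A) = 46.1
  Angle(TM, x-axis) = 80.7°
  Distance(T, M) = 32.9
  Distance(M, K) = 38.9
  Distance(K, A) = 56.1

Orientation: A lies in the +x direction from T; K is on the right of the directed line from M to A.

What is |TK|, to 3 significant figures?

10.4

T is at the origin; T and A share the same y with |TA| = 46.1 and A in +x, so A = (46.1, 0). TM runs at 80.7° with |TM| = 32.9, so M = (5.32, 32.5). K is determined by |MK| = 38.9 and |KA| = 56.1 together: it lies at the intersection of circle(M, 38.9) and circle(A, 56.1). With |MA| = 52.1, the foot of the radical line on MA is 10.4 from M and the perpendicular offset is √(38.9² − 10.4²) = 37.5. Taking the right-of-MA solution: K = (-9.90, -3.33).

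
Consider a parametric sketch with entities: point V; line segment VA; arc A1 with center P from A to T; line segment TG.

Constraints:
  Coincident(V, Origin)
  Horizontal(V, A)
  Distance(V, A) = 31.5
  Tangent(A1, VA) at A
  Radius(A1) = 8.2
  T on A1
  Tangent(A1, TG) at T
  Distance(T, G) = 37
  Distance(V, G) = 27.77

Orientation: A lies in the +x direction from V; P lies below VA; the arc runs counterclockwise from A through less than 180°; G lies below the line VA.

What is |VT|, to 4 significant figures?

25.95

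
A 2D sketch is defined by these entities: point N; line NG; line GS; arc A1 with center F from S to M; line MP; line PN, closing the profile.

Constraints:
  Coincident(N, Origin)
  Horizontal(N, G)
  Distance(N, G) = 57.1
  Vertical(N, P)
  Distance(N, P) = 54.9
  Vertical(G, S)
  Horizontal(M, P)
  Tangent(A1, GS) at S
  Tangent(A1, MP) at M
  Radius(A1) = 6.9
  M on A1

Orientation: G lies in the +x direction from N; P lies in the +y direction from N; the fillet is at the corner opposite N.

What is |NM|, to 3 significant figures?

74.4

The virtual corner opposite N is at (57.1, 54.9). Since A1 is tangent to GS there, FS ⟂ GS and the tangent condition forces FM to be normal to MP, with radius 6.9, so the center F sits 6.9 in from both sides at F = (50.2, 48.0). That places the tangent points at S = (57.1, 48.0) on GS and M = (50.2, 54.9) on MP. Then |NM| = |M − N| = 74.4.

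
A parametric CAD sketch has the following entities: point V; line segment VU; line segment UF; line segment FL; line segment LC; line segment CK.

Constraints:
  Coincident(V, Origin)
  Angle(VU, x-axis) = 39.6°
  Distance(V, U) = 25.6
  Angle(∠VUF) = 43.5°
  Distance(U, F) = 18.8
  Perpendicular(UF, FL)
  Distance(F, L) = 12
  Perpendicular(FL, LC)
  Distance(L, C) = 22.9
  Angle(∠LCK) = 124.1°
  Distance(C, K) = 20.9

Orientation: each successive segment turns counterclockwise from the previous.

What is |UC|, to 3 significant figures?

12.7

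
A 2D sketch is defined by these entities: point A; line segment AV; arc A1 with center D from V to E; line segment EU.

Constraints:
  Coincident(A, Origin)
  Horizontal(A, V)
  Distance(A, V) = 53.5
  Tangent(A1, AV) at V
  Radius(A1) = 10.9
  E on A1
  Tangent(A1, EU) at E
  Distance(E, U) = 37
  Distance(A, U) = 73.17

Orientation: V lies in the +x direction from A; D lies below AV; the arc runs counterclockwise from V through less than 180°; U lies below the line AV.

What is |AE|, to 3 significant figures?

45.3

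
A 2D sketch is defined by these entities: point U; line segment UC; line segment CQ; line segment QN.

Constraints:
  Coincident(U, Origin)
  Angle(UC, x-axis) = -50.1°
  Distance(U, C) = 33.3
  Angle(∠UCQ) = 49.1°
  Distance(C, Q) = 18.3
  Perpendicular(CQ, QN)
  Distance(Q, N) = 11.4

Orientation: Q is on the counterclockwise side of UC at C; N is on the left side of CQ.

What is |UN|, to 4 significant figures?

14.21

U is at the origin; UC runs at -50.1° with length 33.3, so C = 33.3·(cos -50.1°, sin -50.1°) = (21.36, -25.55). ∠UCQ = 49.1°, so CQ runs at -50.1° + (180° − 49.1°) = 80.80° from the x-axis; with |CQ| = 18.3, Q = C + 18.3·(cos 80.80°, sin 80.80°) = (24.29, -7.482). The perpendicularity gives QN at right angles to CQ; with |QN| = 11.4 on the left of CQ, N = Q + 11.4·(-0.9871, 0.1599) = (13.03, -5.659). Then |UN| = |N − U| = 14.21.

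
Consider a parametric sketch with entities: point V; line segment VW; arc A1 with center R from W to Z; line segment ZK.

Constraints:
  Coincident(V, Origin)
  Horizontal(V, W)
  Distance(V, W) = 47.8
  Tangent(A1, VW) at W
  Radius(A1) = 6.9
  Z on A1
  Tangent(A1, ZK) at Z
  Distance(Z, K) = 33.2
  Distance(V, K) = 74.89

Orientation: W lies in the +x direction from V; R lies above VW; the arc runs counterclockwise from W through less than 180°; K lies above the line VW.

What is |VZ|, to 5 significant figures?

54.447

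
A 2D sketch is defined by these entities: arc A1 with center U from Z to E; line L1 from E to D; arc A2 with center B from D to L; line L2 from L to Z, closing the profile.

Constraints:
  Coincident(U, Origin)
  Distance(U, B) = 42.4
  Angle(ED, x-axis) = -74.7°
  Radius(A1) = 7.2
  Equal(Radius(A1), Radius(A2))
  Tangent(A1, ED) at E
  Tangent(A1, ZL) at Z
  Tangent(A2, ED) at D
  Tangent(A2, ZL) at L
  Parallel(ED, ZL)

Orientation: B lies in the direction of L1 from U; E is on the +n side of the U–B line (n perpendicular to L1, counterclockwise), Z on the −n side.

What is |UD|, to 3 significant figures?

43.0

The slot axis is L1's direction at -74.7°, so u = (cos -74.7°, sin -74.7°) = (0.264, -0.965) and n = (−sin -74.7°, cos -74.7°) = (0.965, 0.264). U is at the origin and B lies 42.4 along u from U, so B = 42.4·u = (11.2, -40.9). Tangency of A1 to both parallel lines with radius 7.2 puts E and Z at U ± 7.2·n: E = (6.94, 1.90), Z = (-6.94, -1.90). Equal radii place D and L the same way about B: D = B + 7.2·n = (18.1, -39.0), L = B − 7.2·n = (4.24, -42.8). Then |UD| = |D − U| = 43.0.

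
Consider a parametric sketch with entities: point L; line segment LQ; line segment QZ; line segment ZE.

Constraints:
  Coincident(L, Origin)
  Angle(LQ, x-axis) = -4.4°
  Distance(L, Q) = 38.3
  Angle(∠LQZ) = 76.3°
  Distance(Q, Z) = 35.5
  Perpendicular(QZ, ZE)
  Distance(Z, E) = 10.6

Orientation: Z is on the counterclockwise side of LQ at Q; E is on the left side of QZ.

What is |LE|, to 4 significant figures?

37.50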